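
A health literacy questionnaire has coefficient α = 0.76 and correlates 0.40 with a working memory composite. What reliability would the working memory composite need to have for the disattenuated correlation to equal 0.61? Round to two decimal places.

0.57

r_true = r_obs / √(r_xx · r_yy) ⇒ 0.61 = 0.40 / √(0.76 · r_yy).
√(0.76 · r_yy) = 0.40 / 0.61 = 0.6557; 0.76 · r_yy = 0.4299; r_yy = 0.4299 / 0.76 ≈ 0.57.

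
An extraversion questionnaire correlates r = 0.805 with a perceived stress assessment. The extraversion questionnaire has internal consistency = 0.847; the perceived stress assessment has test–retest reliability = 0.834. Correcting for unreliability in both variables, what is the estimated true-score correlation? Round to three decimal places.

0.958

r_true = r_obs / √(r_xx · r_yy) = 0.805 / √(0.847 × 0.834) = 0.805 / √0.706398 = 0.805 / 0.8405 ≈ 0.958.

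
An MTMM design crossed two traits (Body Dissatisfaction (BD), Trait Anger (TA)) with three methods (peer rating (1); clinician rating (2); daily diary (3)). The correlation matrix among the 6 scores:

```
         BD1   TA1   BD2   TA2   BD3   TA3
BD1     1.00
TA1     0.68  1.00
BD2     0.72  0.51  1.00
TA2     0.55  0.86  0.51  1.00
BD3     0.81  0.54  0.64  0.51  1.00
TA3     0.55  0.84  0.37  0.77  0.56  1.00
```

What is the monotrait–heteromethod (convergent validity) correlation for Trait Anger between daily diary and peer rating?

Same trait (TA), different methods: r(TA3, TA1) = 0.84.

0.84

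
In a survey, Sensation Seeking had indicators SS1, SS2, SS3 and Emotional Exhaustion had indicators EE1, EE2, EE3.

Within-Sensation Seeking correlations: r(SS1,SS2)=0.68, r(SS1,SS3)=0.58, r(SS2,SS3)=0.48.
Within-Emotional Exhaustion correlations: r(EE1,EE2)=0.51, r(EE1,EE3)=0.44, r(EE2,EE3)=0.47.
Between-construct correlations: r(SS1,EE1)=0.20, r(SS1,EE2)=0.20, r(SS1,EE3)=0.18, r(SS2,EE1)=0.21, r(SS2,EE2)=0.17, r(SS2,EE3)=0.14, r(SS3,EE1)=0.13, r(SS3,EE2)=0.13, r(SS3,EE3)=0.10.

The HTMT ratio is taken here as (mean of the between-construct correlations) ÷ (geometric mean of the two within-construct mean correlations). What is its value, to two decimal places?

Mean between = 1.46/9 = 0.1622.
Mean within-SS = 1.74/3 = 0.5800; mean within-EE = 1.42/3 = 0.4733.
Geometric mean = √(0.5800 × 0.4733) = 0.5239.
HTMT = 0.1622 / 0.5239 = 0.31.

0.31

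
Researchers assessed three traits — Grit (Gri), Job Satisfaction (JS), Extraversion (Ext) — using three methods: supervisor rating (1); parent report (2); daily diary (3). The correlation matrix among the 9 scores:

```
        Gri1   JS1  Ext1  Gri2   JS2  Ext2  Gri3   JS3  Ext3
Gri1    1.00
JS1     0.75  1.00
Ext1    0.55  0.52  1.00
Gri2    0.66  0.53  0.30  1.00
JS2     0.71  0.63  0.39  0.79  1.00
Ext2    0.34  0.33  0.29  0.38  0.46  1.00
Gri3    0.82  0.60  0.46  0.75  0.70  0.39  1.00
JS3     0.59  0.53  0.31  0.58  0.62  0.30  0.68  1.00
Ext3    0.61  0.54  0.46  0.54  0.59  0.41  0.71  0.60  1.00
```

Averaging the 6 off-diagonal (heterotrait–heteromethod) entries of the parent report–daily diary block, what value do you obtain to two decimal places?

HTHM values (method 2 × method 3): 0.58, 0.54, 0.70, 0.59, 0.39, 0.30; mean = 3.10/6 = 0.52.

0.52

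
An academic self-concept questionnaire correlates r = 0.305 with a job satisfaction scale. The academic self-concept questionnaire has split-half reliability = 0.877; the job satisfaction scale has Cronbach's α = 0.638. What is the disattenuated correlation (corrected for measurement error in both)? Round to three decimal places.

r_true = r_obs / √(r_xx · r_yy) = 0.305 / √(0.877 × 0.638) = 0.305 / √0.559526 = 0.305 / 0.7480 ≈ 0.408.

0.408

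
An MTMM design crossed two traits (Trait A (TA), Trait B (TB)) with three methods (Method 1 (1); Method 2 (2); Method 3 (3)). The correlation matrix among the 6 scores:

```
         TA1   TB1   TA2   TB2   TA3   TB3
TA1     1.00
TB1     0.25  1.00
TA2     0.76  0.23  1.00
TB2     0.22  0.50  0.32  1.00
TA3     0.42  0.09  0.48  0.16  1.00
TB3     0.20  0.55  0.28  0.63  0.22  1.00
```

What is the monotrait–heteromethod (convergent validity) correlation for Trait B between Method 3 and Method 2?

Same trait (TB), different methods: r(TB3, TB2) = 0.63.

0.63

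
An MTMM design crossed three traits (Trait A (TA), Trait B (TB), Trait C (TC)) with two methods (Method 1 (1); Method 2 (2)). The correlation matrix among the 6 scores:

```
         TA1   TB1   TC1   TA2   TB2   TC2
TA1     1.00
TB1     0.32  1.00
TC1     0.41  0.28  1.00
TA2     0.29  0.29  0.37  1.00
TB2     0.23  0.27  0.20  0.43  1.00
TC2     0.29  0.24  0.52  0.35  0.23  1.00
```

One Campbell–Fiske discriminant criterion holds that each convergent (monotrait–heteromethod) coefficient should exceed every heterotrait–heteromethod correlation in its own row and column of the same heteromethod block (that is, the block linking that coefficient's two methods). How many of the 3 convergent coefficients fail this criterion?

Each convergent coefficient versus the relevant comparison correlations:
TA (methods 1·2): 0.29 vs {0.23, 0.29, 0.29, 0.37} → fail.
TB (methods 1·2): 0.27 vs {0.29, 0.23, 0.24, 0.20} → fail.
TC (methods 1·2): 0.52 vs {0.37, 0.29, 0.20, 0.24} → pass.
2 of 3 fail.

2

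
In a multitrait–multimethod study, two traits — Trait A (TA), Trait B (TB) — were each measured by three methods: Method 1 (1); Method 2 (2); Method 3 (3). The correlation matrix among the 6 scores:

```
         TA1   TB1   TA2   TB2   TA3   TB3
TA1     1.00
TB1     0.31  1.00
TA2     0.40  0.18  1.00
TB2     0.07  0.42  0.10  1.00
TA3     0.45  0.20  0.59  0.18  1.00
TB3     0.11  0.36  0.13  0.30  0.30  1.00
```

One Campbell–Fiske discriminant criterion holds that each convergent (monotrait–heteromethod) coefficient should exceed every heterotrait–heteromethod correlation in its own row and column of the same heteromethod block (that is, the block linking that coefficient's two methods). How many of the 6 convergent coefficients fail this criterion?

Checking each validity diagonal entry against its comparison values:
TA (methods 1·2): 0.40 vs {0.07, 0.18} → pass.
TA (methods 1·3): 0.45 vs {0.11, 0.20} → pass.
TA (methods 2·3): 0.59 vs {0.13, 0.18} → pass.
TB (methods 1·2): 0.42 vs {0.18, 0.07} → pass.
TB (methods 1·3): 0.36 vs {0.20, 0.11} → pass.
TB (methods 2·3): 0.30 vs {0.18, 0.13} → pass.
0 of 6 fail.

0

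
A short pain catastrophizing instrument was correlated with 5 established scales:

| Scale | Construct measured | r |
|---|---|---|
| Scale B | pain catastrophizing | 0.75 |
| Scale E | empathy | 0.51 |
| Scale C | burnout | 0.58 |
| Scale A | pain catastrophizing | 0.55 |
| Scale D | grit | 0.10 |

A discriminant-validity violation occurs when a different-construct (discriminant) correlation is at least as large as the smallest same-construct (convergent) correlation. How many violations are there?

1

Convergent (same construct = pain catastrophizing): Scale B, Scale A.
Smallest convergent = 0.55. Discriminant values: 0.51, 0.58, 0.10; count ≥ 0.55 → 1.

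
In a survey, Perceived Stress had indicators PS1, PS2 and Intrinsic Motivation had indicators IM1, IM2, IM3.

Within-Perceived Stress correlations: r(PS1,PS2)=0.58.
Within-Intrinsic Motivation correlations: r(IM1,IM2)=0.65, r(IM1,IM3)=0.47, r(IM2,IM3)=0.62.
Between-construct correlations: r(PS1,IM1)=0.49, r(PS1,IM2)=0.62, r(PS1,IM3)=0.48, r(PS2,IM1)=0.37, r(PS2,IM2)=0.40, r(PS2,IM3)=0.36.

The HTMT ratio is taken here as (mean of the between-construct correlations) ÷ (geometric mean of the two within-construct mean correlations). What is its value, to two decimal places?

Mean between = 2.72/6 = 0.4533.
Mean within-PS = 0.58/1 = 0.5800; mean within-IM = 1.74/3 = 0.5800.
Geometric mean = √(0.5800 × 0.5800) = 0.5800.
HTMT = 0.4533 / 0.5800 = 0.78.

0.78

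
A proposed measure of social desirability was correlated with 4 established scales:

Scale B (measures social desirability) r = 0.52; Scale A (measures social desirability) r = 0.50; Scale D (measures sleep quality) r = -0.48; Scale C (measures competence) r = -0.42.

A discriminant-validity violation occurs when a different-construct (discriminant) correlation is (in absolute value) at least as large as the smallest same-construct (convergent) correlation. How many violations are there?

0

Convergent (same construct = social desirability): Scale B, Scale A.
Smallest convergent = 0.50. Discriminant |r|: 0.48, 0.42; count ≥ 0.50 → 0.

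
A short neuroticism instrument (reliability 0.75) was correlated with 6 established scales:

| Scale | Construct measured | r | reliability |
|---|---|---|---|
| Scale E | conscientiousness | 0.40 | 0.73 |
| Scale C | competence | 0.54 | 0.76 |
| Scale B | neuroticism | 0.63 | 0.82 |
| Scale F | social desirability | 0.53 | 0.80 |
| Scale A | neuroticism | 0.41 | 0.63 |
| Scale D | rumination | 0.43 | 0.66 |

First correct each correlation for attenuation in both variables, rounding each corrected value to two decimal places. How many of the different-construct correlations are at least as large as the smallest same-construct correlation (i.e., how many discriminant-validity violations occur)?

3

Disattenuated r (r / √(r_scale · r_new)):
  Scale E (disc): 0.40 / √(0.73·0.75) = 0.54
  Scale C (disc): 0.54 / √(0.76·0.75) = 0.72
  Scale B (conv): 0.63 / √(0.82·0.75) = 0.80
  Scale F (disc): 0.53 / √(0.80·0.75) = 0.68
  Scale A (conv): 0.41 / √(0.63·0.75) = 0.60
  Scale D (disc): 0.43 / √(0.66·0.75) = 0.61
Smallest convergent = 0.60. Discriminant values: 0.54, 0.72, 0.68, 0.61; count ≥ 0.60 → 3.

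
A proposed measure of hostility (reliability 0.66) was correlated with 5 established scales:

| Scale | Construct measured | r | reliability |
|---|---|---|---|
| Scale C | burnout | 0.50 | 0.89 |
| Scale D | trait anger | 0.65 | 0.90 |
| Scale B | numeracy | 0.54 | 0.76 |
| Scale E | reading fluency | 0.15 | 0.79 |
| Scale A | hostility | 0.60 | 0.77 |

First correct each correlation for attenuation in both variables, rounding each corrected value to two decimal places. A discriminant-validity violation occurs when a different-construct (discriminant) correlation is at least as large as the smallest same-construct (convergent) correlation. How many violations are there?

Disattenuated r (r / √(r_scale · r_new)):
  Scale C (disc): 0.50 / √(0.89·0.66) = 0.65
  Scale D (disc): 0.65 / √(0.90·0.66) = 0.84
  Scale B (disc): 0.54 / √(0.76·0.66) = 0.76
  Scale E (disc): 0.15 / √(0.79·0.66) = 0.21
  Scale A (conv): 0.60 / √(0.77·0.66) = 0.84
Smallest convergent = 0.84. Discriminant values: 0.65, 0.84, 0.76, 0.21; count ≥ 0.84 → 1.

1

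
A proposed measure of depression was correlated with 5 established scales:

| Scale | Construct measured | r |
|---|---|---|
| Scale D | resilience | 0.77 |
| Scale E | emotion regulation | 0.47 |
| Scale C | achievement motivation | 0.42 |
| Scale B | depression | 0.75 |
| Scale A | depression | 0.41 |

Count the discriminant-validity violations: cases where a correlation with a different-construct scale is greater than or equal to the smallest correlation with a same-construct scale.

3

Convergent (same construct = depression): Scale B, Scale A.
Smallest convergent = 0.41. Discriminant values: 0.77, 0.47, 0.42; count ≥ 0.41 → 3.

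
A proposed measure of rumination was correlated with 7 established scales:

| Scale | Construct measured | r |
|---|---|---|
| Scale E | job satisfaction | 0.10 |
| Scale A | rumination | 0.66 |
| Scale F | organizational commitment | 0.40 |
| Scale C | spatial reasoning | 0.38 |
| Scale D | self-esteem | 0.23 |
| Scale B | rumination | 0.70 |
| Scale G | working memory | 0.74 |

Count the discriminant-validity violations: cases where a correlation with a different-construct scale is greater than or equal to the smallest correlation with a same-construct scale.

1

Convergent (same construct = rumination): Scale A, Scale B.
Smallest convergent = 0.66. Discriminant values: 0.10, 0.40, 0.38, 0.23, 0.74; count ≥ 0.66 → 1.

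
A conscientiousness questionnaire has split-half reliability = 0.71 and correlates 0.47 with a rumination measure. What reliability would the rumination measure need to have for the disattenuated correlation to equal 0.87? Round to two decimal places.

r_true = r_obs / √(r_xx · r_yy) ⇒ 0.87 = 0.47 / √(0.71 · r_yy).
√(0.71 · r_yy) = 0.47 / 0.87 = 0.5402; 0.71 · r_yy = 0.2918; r_yy = 0.2918 / 0.71 ≈ 0.41.

0.41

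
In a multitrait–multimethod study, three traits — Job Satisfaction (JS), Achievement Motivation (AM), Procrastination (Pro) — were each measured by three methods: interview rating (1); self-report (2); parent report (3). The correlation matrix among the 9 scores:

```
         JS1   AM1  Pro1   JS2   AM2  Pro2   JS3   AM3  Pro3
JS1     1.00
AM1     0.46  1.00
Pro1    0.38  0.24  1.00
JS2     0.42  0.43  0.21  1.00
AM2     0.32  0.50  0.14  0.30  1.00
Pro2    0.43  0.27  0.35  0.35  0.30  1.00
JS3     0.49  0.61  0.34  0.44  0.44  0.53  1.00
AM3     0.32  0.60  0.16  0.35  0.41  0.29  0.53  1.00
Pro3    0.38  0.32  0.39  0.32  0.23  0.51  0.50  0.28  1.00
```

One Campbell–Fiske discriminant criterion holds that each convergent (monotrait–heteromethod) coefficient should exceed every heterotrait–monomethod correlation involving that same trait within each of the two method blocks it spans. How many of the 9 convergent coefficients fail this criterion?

Each convergent coefficient versus the relevant comparison correlations:
JS (methods 1·2): 0.42 vs {0.46, 0.30, 0.38, 0.35} → fail.
JS (methods 1·3): 0.49 vs {0.46, 0.53, 0.38, 0.50} → fail.
JS (methods 2·3): 0.44 vs {0.30, 0.53, 0.35, 0.50} → fail.
AM (methods 1·2): 0.50 vs {0.46, 0.30, 0.24, 0.30} → pass.
AM (methods 1·3): 0.60 vs {0.46, 0.53, 0.24, 0.28} → pass.
AM (methods 2·3): 0.41 vs {0.30, 0.53, 0.30, 0.28} → fail.
Pro (methods 1·2): 0.35 vs {0.38, 0.35, 0.24, 0.30} → fail.
Pro (methods 1·3): 0.39 vs {0.38, 0.50, 0.24, 0.28} → fail.
Pro (methods 2·3): 0.51 vs {0.35, 0.50, 0.30, 0.28} → pass.
6 of 9 fail.

6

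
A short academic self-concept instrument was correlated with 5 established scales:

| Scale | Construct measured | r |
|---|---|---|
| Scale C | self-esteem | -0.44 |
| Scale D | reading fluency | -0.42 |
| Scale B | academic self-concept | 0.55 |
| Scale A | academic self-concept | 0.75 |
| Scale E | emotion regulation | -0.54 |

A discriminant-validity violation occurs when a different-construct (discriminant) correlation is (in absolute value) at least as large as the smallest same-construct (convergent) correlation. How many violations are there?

0

Convergent (same construct = academic self-concept): Scale B, Scale A.
Smallest convergent = 0.55. Discriminant |r|: 0.44, 0.42, 0.54; count ≥ 0.55 → 0.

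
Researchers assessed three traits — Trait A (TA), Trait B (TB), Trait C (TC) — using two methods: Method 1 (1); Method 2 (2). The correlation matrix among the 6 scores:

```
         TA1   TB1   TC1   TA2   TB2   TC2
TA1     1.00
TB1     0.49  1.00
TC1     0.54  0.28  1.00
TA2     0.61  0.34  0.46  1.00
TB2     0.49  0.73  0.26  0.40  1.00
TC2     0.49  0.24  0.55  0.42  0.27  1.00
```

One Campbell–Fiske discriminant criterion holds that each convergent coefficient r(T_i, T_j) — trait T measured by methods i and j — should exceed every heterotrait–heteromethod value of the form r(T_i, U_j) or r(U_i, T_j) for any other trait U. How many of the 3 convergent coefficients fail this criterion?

0

Convergent coefficients and their comparison sets:
TA (methods 1·2): 0.61 vs {0.49, 0.34, 0.49, 0.46} → pass.
TB (methods 1·2): 0.73 vs {0.34, 0.49, 0.24, 0.26} → pass.
TC (methods 1·2): 0.55 vs {0.46, 0.49, 0.26, 0.24} → pass.
0 of 3 fail.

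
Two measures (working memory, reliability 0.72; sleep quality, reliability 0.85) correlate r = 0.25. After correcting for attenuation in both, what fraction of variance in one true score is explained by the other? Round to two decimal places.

Disattenuated r = 0.25 / √(0.72 × 0.85) = 0.25 / 0.7823 = 0.3196.
Shared true-score variance = 0.3196² = 0.1021 ≈ 0.10.

0.10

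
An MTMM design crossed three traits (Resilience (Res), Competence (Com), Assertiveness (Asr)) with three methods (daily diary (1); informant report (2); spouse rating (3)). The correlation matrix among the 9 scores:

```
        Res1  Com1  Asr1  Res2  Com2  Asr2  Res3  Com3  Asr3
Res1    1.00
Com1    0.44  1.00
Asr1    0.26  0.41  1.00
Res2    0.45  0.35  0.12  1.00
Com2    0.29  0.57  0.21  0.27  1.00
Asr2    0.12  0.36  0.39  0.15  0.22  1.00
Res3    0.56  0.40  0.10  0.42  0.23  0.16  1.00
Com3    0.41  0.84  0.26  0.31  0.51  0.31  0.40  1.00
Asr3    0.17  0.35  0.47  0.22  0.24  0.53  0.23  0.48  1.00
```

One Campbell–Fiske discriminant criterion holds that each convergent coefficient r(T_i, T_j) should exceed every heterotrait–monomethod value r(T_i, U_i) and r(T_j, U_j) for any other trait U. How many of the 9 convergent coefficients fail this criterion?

Convergent coefficients and their comparison sets:
Res (methods 1·2): 0.45 vs {0.44, 0.27, 0.26, 0.15} → pass.
Res (methods 1·3): 0.56 vs {0.44, 0.40, 0.26, 0.23} → pass.
Res (methods 2·3): 0.42 vs {0.27, 0.40, 0.15, 0.23} → pass.
Com (methods 1·2): 0.57 vs {0.44, 0.27, 0.41, 0.22} → pass.
Com (methods 1·3): 0.84 vs {0.44, 0.40, 0.41, 0.48} → pass.
Com (methods 2·3): 0.51 vs {0.27, 0.40, 0.22, 0.48} → pass.
Asr (methods 1·2): 0.39 vs {0.26, 0.15, 0.41, 0.22} → fail.
Asr (methods 1·3): 0.47 vs {0.26, 0.23, 0.41, 0.48} → fail.
Asr (methods 2·3): 0.53 vs {0.15, 0.23, 0.22, 0.48} → pass.
2 of 9 fail.

2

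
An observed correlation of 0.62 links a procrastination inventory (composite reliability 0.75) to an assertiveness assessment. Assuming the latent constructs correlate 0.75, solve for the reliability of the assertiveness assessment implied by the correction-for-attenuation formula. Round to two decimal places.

r_true = r_obs / √(r_xx · r_yy) ⇒ 0.75 = 0.62 / √(0.75 · r_yy).
√(0.75 · r_yy) = 0.62 / 0.75 = 0.8267; 0.75 · r_yy = 0.6834; r_yy = 0.6834 / 0.75 ≈ 0.91.

0.91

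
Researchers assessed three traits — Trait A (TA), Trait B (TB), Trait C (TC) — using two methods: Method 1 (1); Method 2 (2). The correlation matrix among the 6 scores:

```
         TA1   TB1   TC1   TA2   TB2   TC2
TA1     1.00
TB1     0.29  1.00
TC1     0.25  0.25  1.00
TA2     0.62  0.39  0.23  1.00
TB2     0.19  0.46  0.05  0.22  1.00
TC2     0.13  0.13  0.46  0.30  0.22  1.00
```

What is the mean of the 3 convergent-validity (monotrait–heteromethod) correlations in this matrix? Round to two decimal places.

Convergent values: 0.62, 0.46, 0.46; mean = 1.54/3 = 0.51.

0.51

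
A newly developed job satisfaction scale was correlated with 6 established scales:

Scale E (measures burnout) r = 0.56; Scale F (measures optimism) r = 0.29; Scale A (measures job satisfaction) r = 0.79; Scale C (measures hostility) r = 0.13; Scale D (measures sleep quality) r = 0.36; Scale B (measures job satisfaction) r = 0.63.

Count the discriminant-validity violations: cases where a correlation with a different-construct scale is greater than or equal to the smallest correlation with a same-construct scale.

Convergent (same construct = job satisfaction): Scale A, Scale B.
Smallest convergent = 0.63. Discriminant values: 0.56, 0.29, 0.13, 0.36; count ≥ 0.63 → 0.

0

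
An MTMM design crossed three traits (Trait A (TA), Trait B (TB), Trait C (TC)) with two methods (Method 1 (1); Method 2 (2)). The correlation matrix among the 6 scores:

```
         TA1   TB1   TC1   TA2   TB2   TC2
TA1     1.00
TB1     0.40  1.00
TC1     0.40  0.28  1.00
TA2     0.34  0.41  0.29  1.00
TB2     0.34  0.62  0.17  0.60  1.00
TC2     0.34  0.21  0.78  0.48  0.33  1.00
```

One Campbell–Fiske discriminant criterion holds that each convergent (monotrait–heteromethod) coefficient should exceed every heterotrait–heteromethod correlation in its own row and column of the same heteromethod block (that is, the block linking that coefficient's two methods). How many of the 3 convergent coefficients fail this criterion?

1

Checking each validity diagonal entry against its comparison values:
TA (methods 1·2): 0.34 vs {0.34, 0.41, 0.34, 0.29} → fail.
TB (methods 1·2): 0.62 vs {0.41, 0.34, 0.21, 0.17} → pass.
TC (methods 1·2): 0.78 vs {0.29, 0.34, 0.17, 0.21} → pass.
1 of 3 fail.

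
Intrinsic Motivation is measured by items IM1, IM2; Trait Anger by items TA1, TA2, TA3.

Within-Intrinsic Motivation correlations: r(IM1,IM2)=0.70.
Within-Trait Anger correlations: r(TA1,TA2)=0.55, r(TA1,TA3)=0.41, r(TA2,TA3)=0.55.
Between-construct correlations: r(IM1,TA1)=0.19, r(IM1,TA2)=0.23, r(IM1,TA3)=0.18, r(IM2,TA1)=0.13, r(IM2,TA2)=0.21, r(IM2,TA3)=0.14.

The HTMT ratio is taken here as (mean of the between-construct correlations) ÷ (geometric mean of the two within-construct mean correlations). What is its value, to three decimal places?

Mean between = 1.08/6 = 0.1800.
Mean within-IM = 0.70/1 = 0.7000; mean within-TA = 1.51/3 = 0.5033.
Geometric mean = √(0.7000 × 0.5033) = 0.5936.
HTMT = 0.1800 / 0.5936 = 0.303.

0.303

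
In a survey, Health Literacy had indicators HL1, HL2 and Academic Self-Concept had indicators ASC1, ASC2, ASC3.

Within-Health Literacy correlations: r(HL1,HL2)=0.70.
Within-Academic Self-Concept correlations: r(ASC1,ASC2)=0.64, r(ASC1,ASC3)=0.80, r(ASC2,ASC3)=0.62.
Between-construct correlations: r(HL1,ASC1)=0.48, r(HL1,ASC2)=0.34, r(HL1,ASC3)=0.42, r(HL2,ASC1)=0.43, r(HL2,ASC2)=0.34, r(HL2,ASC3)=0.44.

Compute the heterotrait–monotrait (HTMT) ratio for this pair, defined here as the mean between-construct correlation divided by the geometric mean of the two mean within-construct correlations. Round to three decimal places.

Mean heterotrait r = 2.45/6 = 0.4083.
Mean within-HL = 0.70/1 = 0.7000; mean within-ASC = 2.06/3 = 0.6867.
Geometric mean = √(0.7000 × 0.6867) = 0.6933.
HTMT = 0.4083 / 0.6933 = 0.589.

0.589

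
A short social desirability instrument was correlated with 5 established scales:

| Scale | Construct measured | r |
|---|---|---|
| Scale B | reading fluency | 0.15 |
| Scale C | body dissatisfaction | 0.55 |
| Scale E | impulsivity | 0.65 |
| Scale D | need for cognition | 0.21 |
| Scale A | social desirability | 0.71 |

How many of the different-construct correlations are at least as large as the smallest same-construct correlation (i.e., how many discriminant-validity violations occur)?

Convergent (same construct = social desirability): Scale A.
Smallest convergent = 0.71. Discriminant values: 0.15, 0.55, 0.65, 0.21; count ≥ 0.71 → 0.

0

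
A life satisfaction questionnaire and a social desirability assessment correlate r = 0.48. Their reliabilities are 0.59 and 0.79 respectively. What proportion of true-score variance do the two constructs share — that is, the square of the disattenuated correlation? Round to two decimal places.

0.49

Disattenuated r = 0.48 / √(0.59 × 0.79) = 0.48 / 0.6827 = 0.7031.
Shared true-score variance = 0.7031² = 0.4943 ≈ 0.49.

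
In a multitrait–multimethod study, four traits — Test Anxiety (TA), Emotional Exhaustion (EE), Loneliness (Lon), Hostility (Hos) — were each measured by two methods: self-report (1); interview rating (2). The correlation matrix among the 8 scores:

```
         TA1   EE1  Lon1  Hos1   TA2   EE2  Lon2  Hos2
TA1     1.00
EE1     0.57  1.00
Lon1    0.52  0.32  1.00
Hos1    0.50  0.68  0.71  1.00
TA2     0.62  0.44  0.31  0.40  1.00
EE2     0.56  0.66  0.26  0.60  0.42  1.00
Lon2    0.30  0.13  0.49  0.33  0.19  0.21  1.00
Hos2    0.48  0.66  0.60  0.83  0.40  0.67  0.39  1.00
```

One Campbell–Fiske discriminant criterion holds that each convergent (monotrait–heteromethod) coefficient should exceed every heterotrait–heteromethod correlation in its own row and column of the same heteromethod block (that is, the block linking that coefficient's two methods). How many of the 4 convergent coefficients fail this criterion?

2

Convergent coefficients and their comparison sets:
TA (methods 1·2): 0.62 vs {0.56, 0.44, 0.30, 0.31, 0.48, 0.40} → pass.
EE (methods 1·2): 0.66 vs {0.44, 0.56, 0.13, 0.26, 0.66, 0.60} → fail.
Lon (methods 1·2): 0.49 vs {0.31, 0.30, 0.26, 0.13, 0.60, 0.33} → fail.
Hos (methods 1·2): 0.83 vs {0.40, 0.48, 0.60, 0.66, 0.33, 0.60} → pass.
2 of 4 fail.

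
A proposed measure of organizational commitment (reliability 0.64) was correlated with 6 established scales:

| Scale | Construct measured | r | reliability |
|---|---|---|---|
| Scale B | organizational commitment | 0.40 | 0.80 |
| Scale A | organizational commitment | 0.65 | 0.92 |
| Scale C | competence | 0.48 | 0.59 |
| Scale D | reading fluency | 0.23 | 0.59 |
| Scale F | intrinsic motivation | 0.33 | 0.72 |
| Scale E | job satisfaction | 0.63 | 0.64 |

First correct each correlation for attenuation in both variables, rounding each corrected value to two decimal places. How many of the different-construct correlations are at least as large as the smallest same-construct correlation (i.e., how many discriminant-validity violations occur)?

2

Disattenuated r (r / √(r_scale · r_new)):
  Scale B (conv): 0.40 / √(0.80·0.64) = 0.56
  Scale A (conv): 0.65 / √(0.92·0.64) = 0.85
  Scale C (disc): 0.48 / √(0.59·0.64) = 0.78
  Scale D (disc): 0.23 / √(0.59·0.64) = 0.37
  Scale F (disc): 0.33 / √(0.72·0.64) = 0.49
  Scale E (disc): 0.63 / √(0.64·0.64) = 0.98
Smallest convergent = 0.56. Discriminant values: 0.78, 0.37, 0.49, 0.98; count ≥ 0.56 → 2.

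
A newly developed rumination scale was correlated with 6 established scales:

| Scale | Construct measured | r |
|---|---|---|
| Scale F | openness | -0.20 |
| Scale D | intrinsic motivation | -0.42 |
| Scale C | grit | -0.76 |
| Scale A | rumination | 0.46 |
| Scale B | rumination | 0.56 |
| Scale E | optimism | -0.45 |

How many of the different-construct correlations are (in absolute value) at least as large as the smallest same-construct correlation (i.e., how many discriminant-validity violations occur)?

Convergent (same construct = rumination): Scale A, Scale B.
Smallest convergent = 0.46. Discriminant |r|: 0.20, 0.42, 0.76, 0.45; count ≥ 0.46 → 1.

1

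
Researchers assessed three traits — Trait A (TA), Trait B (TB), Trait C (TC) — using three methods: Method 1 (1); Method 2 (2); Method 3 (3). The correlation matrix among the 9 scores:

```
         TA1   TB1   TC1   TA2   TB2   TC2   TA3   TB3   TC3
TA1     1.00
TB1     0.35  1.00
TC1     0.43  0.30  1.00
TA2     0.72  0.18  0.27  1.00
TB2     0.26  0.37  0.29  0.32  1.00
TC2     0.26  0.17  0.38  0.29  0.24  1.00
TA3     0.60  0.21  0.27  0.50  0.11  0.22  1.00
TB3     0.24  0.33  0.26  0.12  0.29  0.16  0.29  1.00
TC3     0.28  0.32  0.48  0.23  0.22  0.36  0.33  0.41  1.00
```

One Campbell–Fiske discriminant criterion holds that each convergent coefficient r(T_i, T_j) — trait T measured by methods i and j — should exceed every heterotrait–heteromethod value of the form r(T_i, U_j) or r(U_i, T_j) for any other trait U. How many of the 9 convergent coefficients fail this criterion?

0

Each convergent coefficient versus the relevant comparison correlations:
TA (methods 1·2): 0.72 vs {0.26, 0.18, 0.26, 0.27} → pass.
TA (methods 1·3): 0.60 vs {0.24, 0.21, 0.28, 0.27} → pass.
TA (methods 2·3): 0.50 vs {0.12, 0.11, 0.23, 0.22} → pass.
TB (methods 1·2): 0.37 vs {0.18, 0.26, 0.17, 0.29} → pass.
TB (methods 1·3): 0.33 vs {0.21, 0.24, 0.32, 0.26} → pass.
TB (methods 2·3): 0.29 vs {0.11, 0.12, 0.22, 0.16} → pass.
TC (methods 1·2): 0.38 vs {0.27, 0.26, 0.29, 0.17} → pass.
TC (methods 1·3): 0.48 vs {0.27, 0.28, 0.26, 0.32} → pass.
TC (methods 2·3): 0.36 vs {0.22, 0.23, 0.16, 0.22} → pass.
0 of 9 fail.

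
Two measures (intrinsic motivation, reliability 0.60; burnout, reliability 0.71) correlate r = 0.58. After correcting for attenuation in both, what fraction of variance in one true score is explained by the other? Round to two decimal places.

Disattenuated r = 0.58 / √(0.60 × 0.71) = 0.58 / 0.6527 = 0.8886.
Shared true-score variance = 0.8886² = 0.7896 ≈ 0.79.

0.79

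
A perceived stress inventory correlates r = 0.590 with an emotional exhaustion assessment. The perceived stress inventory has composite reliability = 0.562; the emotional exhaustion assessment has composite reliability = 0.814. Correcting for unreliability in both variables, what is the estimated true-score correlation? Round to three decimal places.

0.872

r_true = r_obs / √(r_xx · r_yy) = 0.590 / √(0.562 × 0.814) = 0.590 / √0.457468 = 0.590 / 0.6764 ≈ 0.872.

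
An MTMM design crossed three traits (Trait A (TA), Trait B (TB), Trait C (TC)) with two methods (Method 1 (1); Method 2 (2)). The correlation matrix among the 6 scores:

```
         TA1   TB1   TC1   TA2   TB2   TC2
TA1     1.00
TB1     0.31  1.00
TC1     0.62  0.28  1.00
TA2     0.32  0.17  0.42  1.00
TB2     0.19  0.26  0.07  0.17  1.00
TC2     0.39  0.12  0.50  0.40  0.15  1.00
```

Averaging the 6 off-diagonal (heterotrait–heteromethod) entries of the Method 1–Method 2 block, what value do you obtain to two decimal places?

0.23

HTHM values (method 1 × method 2): 0.19, 0.39, 0.17, 0.12, 0.42, 0.07; mean = 1.36/6 = 0.23.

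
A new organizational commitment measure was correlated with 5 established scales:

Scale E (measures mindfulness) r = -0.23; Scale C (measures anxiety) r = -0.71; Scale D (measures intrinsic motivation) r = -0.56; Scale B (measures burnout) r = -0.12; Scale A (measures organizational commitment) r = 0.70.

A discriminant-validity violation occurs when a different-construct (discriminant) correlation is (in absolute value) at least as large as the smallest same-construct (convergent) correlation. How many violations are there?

Convergent (same construct = organizational commitment): Scale A.
Smallest convergent = 0.70. Discriminant |r|: 0.23, 0.71, 0.56, 0.12; count ≥ 0.70 → 1.

1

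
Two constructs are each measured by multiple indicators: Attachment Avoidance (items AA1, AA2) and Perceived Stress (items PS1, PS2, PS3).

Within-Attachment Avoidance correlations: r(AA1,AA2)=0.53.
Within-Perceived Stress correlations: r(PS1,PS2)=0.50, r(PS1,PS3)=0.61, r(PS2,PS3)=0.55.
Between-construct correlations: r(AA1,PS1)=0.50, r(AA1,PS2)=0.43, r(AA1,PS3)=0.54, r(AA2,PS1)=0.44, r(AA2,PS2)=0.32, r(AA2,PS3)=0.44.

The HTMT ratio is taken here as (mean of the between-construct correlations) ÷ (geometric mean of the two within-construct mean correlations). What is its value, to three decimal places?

0.822

Mean heterotrait r = 2.67/6 = 0.4450.
Mean within-AA = 0.53/1 = 0.5300; mean within-PS = 1.66/3 = 0.5533.
Geometric mean = √(0.5300 × 0.5533) = 0.5415.
HTMT = 0.4450 / 0.5415 = 0.822.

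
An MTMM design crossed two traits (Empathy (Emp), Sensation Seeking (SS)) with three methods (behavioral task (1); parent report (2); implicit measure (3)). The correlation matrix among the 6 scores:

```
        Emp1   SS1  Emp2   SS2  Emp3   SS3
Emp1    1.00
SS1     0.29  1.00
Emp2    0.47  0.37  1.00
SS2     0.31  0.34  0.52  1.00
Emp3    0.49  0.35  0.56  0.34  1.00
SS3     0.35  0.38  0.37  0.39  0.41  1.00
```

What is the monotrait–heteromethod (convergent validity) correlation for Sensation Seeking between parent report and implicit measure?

Same trait (SS), different methods: r(SS2, SS3) = 0.39.

0.39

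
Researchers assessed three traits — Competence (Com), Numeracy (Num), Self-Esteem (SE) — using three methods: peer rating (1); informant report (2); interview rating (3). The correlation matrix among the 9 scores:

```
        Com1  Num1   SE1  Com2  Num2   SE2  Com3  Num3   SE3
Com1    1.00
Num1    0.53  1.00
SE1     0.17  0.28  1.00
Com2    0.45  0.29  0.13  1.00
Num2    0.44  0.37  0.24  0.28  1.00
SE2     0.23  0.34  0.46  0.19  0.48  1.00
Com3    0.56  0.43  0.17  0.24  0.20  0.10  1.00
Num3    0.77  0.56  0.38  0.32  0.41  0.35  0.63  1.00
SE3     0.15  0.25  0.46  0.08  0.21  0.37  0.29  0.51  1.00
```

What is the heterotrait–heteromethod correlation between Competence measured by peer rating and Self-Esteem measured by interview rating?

Different traits and methods: r(Com1, SE3) = 0.15.

0.15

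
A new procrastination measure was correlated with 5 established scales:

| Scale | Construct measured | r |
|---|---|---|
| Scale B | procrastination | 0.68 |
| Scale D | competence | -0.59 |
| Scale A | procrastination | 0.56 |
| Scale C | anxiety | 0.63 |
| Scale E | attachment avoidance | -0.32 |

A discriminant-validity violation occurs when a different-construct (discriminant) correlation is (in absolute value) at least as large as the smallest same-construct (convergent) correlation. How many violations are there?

2

Convergent (same construct = procrastination): Scale B, Scale A.
Smallest convergent = 0.56. Discriminant |r|: 0.59, 0.63, 0.32; count ≥ 0.56 → 2.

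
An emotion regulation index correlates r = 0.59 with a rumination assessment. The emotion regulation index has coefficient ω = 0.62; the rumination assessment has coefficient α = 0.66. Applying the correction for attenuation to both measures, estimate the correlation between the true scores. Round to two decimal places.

0.92

r_true = r_obs / √(r_xx · r_yy) = 0.59 / √(0.62 × 0.66) = 0.59 / √0.4092 = 0.59 / 0.6397 ≈ 0.92.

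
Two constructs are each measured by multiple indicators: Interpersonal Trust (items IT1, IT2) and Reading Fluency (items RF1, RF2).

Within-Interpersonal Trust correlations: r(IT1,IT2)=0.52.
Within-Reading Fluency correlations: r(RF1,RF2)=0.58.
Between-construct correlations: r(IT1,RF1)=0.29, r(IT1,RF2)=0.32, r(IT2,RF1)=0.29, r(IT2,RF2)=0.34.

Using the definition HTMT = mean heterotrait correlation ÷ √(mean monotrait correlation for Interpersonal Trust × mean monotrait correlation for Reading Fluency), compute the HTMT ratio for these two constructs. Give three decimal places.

0.564

Between-construct mean = 1.24/4 = 0.3100.
Mean within-IT = 0.52/1 = 0.5200; mean within-RF = 0.58/1 = 0.5800.
Geometric mean = √(0.5200 × 0.5800) = 0.5492.
HTMT = 0.3100 / 0.5492 = 0.564.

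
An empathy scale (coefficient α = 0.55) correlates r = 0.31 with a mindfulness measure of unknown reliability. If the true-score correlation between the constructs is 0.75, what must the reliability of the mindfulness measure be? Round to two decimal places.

0.31

r_true = r_obs / √(r_xx · r_yy) ⇒ 0.75 = 0.31 / √(0.55 · r_yy).
√(0.55 · r_yy) = 0.31 / 0.75 = 0.4133; 0.55 · r_yy = 0.1708; r_yy = 0.1708 / 0.55 ≈ 0.31.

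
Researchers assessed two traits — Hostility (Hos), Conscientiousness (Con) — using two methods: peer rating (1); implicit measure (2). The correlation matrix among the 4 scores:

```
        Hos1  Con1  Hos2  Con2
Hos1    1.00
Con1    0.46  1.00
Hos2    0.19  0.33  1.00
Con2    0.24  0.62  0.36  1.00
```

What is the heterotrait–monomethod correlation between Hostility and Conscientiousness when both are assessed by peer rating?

0.46

Different traits, same method: r(Hos1, Con1) = 0.46.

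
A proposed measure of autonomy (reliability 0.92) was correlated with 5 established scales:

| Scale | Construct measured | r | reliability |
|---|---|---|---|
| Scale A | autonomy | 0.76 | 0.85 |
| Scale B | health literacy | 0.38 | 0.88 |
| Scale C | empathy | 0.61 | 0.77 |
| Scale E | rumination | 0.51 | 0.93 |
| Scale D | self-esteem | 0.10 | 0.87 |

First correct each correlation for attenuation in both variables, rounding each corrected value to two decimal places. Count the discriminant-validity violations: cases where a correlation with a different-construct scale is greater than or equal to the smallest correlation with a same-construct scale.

0

Disattenuated r (r / √(r_scale · r_new)):
  Scale A (conv): 0.76 / √(0.85·0.92) = 0.86
  Scale B (disc): 0.38 / √(0.88·0.92) = 0.42
  Scale C (disc): 0.61 / √(0.77·0.92) = 0.72
  Scale E (disc): 0.51 / √(0.93·0.92) = 0.55
  Scale D (disc): 0.10 / √(0.87·0.92) = 0.11
Smallest convergent = 0.86. Discriminant values: 0.42, 0.72, 0.55, 0.11; count ≥ 0.86 → 0.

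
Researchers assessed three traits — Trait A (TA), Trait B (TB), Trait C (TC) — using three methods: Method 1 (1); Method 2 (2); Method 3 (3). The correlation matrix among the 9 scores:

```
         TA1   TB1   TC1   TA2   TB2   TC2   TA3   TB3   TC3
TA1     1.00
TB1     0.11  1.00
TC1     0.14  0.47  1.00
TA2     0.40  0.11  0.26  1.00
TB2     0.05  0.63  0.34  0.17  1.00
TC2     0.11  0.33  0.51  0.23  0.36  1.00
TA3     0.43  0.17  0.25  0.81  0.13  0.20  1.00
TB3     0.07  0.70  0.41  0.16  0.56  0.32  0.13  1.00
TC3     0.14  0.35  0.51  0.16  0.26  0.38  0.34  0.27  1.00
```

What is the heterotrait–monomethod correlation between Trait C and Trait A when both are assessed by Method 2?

0.23

Different traits, same method: r(TC2, TA2) = 0.23.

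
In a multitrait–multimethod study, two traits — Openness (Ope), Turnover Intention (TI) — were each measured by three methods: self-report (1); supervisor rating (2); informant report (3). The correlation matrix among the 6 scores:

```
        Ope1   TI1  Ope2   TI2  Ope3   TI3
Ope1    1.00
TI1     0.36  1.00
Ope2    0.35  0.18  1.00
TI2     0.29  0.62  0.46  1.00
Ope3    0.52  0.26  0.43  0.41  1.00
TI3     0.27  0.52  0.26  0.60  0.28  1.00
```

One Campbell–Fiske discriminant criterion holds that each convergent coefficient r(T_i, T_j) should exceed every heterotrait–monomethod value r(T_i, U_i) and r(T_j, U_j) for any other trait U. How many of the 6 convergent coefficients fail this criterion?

2

Convergent coefficients and their comparison sets:
Ope (methods 1·2): 0.35 vs {0.36, 0.46} → fail.
Ope (methods 1·3): 0.52 vs {0.36, 0.28} → pass.
Ope (methods 2·3): 0.43 vs {0.46, 0.28} → fail.
TI (methods 1·2): 0.62 vs {0.36, 0.46} → pass.
TI (methods 1·3): 0.52 vs {0.36, 0.28} → pass.
TI (methods 2·3): 0.60 vs {0.46, 0.28} → pass.
2 of 6 fail.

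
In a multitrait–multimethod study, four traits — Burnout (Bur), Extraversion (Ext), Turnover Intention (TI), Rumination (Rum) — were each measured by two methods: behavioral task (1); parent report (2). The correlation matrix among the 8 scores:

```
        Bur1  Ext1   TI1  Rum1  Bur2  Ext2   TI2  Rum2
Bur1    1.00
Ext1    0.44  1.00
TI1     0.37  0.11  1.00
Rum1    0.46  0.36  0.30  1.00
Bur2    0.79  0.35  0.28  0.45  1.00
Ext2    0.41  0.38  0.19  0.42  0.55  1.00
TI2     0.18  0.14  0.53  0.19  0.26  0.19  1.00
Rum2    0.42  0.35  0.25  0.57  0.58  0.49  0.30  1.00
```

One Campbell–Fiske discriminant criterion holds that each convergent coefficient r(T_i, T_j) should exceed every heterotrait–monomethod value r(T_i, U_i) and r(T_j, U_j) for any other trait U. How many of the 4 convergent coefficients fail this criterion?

2

Checking each validity diagonal entry against its comparison values:
Bur (methods 1·2): 0.79 vs {0.44, 0.55, 0.37, 0.26, 0.46, 0.58} → pass.
Ext (methods 1·2): 0.38 vs {0.44, 0.55, 0.11, 0.19, 0.36, 0.49} → fail.
TI (methods 1·2): 0.53 vs {0.37, 0.26, 0.11, 0.19, 0.30, 0.30} → pass.
Rum (methods 1·2): 0.57 vs {0.46, 0.58, 0.36, 0.49, 0.30, 0.30} → fail.
2 of 4 fail.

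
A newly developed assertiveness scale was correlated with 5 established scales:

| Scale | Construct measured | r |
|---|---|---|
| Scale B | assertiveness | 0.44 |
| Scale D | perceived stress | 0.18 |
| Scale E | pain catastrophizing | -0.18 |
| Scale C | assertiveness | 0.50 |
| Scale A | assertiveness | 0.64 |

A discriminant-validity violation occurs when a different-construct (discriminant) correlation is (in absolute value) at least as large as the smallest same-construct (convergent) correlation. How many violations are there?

Convergent (same construct = assertiveness): Scale B, Scale C, Scale A.
Smallest convergent = 0.44. Discriminant |r|: 0.18, 0.18; count ≥ 0.44 → 0.

0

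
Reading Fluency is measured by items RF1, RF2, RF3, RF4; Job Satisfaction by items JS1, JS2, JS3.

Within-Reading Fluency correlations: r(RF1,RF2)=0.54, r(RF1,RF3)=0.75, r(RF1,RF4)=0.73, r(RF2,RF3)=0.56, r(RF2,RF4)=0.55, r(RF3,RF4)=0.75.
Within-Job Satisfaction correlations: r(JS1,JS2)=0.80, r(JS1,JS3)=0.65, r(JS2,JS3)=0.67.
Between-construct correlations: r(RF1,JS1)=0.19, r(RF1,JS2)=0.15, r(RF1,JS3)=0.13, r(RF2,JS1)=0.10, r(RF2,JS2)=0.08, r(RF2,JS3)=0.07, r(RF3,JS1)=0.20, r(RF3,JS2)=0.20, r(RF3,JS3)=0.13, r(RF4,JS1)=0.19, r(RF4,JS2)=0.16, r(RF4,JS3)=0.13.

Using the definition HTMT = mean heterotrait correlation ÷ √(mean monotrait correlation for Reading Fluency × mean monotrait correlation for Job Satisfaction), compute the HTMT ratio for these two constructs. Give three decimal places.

0.213

Mean heterotrait r = 1.73/12 = 0.1442.
Mean within-RF = 3.88/6 = 0.6467; mean within-JS = 2.12/3 = 0.7067.
Geometric mean = √(0.6467 × 0.7067) = 0.6760.
HTMT = 0.1442 / 0.6760 = 0.213.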